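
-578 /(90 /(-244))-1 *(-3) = 70651 /45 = 1570.02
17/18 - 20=-343/18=-19.06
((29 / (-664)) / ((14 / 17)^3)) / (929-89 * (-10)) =-8381 / 194955712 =-0.00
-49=-49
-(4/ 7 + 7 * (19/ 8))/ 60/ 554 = -321/ 620480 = -0.00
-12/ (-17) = 12/ 17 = 0.71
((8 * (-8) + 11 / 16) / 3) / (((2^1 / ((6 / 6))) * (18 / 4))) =-2.34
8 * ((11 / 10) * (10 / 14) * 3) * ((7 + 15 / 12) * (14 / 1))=2178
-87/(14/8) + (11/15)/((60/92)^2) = -1133767/23625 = -47.99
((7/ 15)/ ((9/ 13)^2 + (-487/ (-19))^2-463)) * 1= 61009/ 25422075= 0.00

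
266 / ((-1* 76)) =-3.50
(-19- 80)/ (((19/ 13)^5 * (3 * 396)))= -371293/ 29713188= -0.01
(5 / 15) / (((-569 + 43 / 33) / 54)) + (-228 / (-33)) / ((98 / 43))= 15145595 / 5048813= 3.00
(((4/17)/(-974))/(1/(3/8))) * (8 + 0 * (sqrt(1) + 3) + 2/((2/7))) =-0.00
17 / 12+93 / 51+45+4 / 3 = 3371 / 68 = 49.57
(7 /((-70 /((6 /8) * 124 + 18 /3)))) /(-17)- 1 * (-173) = 173.58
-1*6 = -6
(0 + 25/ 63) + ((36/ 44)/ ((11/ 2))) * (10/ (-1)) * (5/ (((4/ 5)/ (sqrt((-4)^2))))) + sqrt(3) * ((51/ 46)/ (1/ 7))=-280475/ 7623 + 357 * sqrt(3)/ 46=-23.35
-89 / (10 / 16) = -712 / 5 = -142.40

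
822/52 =15.81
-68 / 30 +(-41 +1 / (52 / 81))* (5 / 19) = -187417 / 14820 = -12.65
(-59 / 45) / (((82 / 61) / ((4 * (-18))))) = 14396 / 205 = 70.22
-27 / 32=-0.84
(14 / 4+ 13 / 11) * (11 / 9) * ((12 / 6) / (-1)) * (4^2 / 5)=-1648 / 45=-36.62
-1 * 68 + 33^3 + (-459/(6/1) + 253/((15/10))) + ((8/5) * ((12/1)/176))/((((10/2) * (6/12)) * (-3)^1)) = 59335901/1650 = 35961.15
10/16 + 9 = 77/8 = 9.62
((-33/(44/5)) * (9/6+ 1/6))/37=-25/148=-0.17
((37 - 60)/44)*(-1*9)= 207/44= 4.70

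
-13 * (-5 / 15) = 13 / 3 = 4.33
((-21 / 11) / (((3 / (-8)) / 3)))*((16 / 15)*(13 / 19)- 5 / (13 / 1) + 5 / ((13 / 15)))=1268624 / 13585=93.38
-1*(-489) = 489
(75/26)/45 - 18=-1399/78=-17.94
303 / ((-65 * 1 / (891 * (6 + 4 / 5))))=-9179082 / 325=-28243.33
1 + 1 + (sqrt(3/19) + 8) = sqrt(57)/19 + 10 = 10.40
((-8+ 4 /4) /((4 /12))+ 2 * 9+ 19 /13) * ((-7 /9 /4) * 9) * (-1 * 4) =-140 /13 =-10.77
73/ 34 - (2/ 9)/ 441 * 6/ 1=2.14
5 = 5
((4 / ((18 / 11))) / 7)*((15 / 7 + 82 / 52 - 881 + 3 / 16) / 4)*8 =-14047517 / 22932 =-612.57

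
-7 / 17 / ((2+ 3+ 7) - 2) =-7 / 170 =-0.04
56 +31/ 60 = 3391/ 60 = 56.52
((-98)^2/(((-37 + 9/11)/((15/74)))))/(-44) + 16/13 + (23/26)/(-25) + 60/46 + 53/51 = 53464557121/11227838700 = 4.76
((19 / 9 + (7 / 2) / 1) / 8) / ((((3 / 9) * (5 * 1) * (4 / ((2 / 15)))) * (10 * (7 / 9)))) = 0.00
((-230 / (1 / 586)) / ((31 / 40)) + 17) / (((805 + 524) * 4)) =-1796891 / 54932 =-32.71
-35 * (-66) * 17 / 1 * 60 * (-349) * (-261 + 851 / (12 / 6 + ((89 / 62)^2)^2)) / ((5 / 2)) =41035311681.99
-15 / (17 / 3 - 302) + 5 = 4490 / 889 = 5.05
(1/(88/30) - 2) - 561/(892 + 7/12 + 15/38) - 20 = -18150709/814396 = -22.29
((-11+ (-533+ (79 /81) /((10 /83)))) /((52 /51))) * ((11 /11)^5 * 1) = -525.60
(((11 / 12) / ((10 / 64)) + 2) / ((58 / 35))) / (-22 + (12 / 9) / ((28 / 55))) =-2891 / 11803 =-0.24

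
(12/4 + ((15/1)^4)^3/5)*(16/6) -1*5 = 69198046875003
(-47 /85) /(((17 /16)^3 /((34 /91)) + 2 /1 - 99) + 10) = 385024 /58344425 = 0.01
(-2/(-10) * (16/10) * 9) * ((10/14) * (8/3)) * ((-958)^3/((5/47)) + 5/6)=-7934062437088/175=-45337499640.50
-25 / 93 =-0.27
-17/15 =-1.13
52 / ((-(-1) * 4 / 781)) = 10153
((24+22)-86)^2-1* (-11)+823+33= 2467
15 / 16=0.94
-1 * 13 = -13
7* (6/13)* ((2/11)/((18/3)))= 14/143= 0.10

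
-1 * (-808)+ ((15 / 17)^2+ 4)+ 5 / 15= 704968 / 867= 813.11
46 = 46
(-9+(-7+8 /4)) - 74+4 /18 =-790 /9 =-87.78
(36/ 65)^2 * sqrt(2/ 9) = 432 * sqrt(2)/ 4225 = 0.14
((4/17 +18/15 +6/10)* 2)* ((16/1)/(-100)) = -1384/2125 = -0.65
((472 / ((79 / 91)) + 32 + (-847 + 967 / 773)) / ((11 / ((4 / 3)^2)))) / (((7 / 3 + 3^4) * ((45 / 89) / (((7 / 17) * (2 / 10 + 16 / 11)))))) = -7479537423904 / 10598750353125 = -0.71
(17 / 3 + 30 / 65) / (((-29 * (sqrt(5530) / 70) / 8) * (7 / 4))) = -7648 * sqrt(5530) / 625443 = -0.91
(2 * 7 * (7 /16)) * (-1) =-49 /8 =-6.12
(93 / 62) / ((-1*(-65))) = 3 / 130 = 0.02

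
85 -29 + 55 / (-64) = 3529 / 64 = 55.14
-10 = -10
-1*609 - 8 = -617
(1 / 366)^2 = 0.00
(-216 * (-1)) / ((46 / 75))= 8100 / 23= 352.17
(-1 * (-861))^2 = 741321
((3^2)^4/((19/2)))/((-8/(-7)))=45927/76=604.30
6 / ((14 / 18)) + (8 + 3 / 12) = 447 / 28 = 15.96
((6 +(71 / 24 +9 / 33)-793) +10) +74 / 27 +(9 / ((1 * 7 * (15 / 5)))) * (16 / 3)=-12785725 / 16632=-768.74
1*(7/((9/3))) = 7/3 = 2.33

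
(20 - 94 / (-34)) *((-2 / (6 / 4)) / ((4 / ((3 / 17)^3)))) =-3483 / 83521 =-0.04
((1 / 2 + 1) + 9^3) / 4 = 1461 / 8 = 182.62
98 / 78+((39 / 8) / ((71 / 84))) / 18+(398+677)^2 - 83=12798800657 / 11076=1155543.58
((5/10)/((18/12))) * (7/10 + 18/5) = 43/30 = 1.43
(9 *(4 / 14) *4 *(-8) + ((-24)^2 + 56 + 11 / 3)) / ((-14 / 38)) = -220799 / 147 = -1502.03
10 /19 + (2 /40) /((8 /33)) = 2227 /3040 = 0.73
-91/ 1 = -91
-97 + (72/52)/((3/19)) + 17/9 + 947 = 100697/117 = 860.66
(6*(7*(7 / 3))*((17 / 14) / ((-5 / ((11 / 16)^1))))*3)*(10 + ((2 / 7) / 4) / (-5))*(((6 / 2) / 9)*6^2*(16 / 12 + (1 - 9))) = 392139 / 10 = 39213.90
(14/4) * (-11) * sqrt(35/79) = -77 * sqrt(2765)/158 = -25.63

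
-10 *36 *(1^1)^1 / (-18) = 20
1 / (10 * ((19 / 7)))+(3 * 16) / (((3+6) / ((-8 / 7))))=-24173 / 3990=-6.06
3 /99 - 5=-164 /33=-4.97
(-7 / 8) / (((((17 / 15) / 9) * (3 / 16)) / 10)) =-6300 / 17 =-370.59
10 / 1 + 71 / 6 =131 / 6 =21.83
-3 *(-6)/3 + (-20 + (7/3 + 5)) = -20/3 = -6.67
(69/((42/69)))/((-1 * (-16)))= 1587/224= 7.08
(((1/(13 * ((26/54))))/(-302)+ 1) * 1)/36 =51011/1837368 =0.03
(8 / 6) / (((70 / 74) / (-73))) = -10804 / 105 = -102.90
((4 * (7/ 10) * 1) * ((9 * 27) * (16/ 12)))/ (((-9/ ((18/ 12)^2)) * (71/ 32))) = -36288/ 355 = -102.22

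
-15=-15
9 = 9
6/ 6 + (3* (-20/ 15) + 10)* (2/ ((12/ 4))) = 5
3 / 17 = 0.18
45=45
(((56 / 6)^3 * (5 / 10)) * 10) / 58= 54880 / 783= 70.09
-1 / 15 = -0.07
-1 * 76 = -76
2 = 2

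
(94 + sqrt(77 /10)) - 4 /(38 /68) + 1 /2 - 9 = 81.12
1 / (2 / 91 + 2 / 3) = 1.45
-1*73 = -73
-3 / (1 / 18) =-54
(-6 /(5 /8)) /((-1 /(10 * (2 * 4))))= 768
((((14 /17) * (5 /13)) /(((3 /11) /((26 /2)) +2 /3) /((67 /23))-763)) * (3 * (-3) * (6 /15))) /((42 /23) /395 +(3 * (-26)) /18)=-3796430715 /10992991457933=-0.00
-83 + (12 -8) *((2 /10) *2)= -407 /5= -81.40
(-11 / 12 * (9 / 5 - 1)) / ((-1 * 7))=11 / 105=0.10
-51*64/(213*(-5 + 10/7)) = 7616/1775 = 4.29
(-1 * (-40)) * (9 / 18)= 20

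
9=9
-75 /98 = -0.77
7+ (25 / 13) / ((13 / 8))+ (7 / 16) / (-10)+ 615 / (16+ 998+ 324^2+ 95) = 4673123969 / 573707680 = 8.15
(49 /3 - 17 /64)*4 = 3085 /48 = 64.27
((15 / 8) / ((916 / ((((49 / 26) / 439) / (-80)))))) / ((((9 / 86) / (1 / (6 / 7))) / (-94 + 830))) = -339227 / 376388064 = -0.00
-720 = -720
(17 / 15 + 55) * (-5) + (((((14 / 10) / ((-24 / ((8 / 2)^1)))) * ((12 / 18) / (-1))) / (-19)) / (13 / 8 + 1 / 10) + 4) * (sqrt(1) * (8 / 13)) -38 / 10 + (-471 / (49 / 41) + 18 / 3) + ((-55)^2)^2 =343853612021173 / 37579815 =9149954.89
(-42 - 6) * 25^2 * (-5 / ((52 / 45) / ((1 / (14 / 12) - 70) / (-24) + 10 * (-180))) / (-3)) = 7076156250 / 91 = 77759958.79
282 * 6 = 1692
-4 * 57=-228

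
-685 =-685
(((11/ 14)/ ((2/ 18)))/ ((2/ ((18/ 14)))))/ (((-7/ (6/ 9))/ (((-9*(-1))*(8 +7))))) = -40095/ 686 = -58.45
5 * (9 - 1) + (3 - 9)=34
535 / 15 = 107 / 3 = 35.67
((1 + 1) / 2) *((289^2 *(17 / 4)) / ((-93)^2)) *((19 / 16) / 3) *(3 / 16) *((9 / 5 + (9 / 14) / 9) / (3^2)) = 3534024073 / 5579642880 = 0.63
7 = 7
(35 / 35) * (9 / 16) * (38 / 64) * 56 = 1197 / 64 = 18.70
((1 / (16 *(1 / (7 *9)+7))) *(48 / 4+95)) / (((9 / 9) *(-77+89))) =2247 / 28288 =0.08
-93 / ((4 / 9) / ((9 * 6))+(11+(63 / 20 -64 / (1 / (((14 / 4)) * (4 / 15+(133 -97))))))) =90396 / 7882507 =0.01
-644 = -644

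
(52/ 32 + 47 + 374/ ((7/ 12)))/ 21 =38627/ 1176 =32.85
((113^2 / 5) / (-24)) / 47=-12769 / 5640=-2.26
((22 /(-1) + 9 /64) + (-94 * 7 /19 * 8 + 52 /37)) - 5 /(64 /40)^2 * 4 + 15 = -13062037 /44992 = -290.32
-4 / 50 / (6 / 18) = -6 / 25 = -0.24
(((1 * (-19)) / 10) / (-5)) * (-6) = -57 / 25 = -2.28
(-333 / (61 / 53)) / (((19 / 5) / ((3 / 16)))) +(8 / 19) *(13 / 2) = -213983 / 18544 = -11.54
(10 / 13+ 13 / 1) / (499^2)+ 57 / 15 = 61504142 / 16185065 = 3.80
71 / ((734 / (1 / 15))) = 71 / 11010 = 0.01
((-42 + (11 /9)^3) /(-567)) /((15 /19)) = 556453 /6200145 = 0.09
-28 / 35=-4 / 5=-0.80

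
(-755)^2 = 570025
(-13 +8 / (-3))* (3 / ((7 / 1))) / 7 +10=443 / 49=9.04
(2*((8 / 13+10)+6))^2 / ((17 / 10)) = 1866240 / 2873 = 649.58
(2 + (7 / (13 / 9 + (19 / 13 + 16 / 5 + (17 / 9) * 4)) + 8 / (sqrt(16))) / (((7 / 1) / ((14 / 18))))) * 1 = 18215 / 7992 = 2.28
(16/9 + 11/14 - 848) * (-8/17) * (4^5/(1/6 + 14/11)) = 1919836160/6783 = 283036.44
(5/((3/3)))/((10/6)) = 3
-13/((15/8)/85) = -1768/3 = -589.33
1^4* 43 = 43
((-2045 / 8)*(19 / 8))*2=-1214.22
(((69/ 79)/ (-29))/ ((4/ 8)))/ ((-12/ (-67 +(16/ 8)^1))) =-1495/ 4582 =-0.33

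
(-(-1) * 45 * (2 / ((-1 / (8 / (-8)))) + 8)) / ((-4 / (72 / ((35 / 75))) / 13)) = -1579500 / 7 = -225642.86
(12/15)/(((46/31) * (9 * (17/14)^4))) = 2381792/86444235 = 0.03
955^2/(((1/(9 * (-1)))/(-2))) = 16416450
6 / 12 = 1 / 2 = 0.50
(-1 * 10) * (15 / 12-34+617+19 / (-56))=-163495 / 28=-5839.11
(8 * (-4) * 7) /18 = -112 /9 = -12.44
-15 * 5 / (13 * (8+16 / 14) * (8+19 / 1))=-175 / 7488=-0.02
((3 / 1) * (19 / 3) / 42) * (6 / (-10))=-19 / 70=-0.27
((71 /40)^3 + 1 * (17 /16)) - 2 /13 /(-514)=1423032651 /213824000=6.66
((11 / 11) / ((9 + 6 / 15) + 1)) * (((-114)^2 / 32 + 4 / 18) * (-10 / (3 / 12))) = -731425 / 468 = -1562.87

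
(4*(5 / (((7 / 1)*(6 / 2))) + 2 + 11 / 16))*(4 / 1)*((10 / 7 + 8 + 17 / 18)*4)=2569562 / 1323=1942.22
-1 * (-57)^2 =-3249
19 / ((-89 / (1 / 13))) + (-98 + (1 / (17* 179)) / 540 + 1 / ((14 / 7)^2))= -92937030779 / 950602770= -97.77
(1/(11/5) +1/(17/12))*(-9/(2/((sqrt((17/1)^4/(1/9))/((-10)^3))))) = 99603/22000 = 4.53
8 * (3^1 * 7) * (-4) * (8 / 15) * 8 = -14336 / 5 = -2867.20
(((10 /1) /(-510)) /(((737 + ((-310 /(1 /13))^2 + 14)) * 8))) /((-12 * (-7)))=-1 /556633863072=-0.00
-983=-983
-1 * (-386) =386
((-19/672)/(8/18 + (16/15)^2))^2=2030625/6359105536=0.00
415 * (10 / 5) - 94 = 736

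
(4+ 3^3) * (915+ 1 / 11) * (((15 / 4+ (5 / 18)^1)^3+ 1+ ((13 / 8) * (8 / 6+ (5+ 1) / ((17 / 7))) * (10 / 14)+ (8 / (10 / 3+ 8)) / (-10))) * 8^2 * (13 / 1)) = 1668363211.26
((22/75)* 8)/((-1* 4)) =-44/75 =-0.59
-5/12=-0.42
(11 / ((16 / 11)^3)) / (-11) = -1331 / 4096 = -0.32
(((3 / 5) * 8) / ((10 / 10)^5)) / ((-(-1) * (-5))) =-24 / 25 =-0.96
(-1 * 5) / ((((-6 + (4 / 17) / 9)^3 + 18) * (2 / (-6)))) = -53723655 / 699083558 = -0.08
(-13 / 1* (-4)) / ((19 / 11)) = 572 / 19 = 30.11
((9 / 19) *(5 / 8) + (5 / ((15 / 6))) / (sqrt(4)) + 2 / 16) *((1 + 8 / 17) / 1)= 675 / 323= 2.09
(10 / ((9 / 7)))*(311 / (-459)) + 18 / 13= -208652 / 53703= -3.89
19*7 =133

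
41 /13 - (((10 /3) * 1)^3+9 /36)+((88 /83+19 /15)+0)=-18532249 /582660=-31.81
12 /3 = 4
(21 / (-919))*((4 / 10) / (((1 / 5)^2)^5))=-82031250 / 919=-89261.43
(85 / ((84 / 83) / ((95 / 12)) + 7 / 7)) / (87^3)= 670225 / 5856067179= 0.00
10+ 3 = 13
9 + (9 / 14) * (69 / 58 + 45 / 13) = 18081 / 1508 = 11.99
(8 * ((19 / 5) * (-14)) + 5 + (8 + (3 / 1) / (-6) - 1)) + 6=-4081 / 10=-408.10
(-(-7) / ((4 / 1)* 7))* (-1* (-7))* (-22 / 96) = -77 / 192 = -0.40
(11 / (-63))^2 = 0.03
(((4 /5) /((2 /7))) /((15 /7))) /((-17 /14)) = -1372 /1275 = -1.08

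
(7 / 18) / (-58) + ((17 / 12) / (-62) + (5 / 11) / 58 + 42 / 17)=29641465 / 12104136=2.45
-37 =-37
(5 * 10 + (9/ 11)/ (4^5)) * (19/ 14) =10700971/ 157696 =67.86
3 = 3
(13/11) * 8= 104/11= 9.45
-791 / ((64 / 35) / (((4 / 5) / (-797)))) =5537 / 12752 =0.43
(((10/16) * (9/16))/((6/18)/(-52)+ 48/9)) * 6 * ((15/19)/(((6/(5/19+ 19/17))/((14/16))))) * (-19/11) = -13697775/125975168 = -0.11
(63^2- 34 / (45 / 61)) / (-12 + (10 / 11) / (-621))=-133987029 / 409910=-326.87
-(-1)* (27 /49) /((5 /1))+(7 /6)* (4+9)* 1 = 22457 /1470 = 15.28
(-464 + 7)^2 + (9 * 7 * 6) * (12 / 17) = 3554969 / 17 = 209115.82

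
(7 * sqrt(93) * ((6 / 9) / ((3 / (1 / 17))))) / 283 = 0.00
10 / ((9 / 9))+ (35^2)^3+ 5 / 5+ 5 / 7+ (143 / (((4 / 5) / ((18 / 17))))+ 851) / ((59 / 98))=12906475166938 / 7021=1838267364.61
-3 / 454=-0.01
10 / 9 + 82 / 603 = 752 / 603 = 1.25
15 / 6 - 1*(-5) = 15 / 2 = 7.50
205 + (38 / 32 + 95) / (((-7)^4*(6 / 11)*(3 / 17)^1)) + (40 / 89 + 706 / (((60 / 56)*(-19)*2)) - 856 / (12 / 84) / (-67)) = 36293693604023 / 130572526560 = 277.96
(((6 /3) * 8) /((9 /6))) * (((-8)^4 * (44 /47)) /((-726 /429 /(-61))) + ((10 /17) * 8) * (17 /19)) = 1316614656 /893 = 1474372.52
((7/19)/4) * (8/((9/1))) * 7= 98/171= 0.57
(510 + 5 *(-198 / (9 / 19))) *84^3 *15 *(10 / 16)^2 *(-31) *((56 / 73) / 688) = 595354961250 / 3139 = 189663893.36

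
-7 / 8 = -0.88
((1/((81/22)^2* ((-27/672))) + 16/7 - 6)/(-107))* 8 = 18353488/44227701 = 0.41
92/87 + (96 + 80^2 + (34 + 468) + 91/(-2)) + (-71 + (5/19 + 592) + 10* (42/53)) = 1311111641/175218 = 7482.75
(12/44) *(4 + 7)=3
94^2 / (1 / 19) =167884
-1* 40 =-40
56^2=3136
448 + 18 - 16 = 450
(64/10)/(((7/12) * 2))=192/35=5.49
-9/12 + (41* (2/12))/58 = -0.63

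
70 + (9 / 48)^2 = 17929 / 256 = 70.04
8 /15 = 0.53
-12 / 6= -2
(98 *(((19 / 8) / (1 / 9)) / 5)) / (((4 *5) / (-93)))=-1948.12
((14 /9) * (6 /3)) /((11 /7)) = 196 /99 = 1.98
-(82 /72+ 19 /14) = -629 /252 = -2.50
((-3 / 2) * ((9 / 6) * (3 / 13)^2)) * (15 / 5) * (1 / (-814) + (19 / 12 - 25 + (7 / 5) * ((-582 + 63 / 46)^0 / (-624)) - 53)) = 7860349269 / 286137280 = 27.47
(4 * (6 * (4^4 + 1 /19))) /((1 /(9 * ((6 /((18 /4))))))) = 1401120 /19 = 73743.16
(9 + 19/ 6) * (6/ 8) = 73/ 8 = 9.12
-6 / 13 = -0.46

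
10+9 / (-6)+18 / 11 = 223 / 22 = 10.14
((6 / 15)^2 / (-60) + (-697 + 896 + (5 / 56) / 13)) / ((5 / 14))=54328147 / 97500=557.21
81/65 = 1.25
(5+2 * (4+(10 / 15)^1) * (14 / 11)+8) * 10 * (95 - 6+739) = 2265960 / 11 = 205996.36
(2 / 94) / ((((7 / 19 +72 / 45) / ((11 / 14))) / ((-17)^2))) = 1615 / 658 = 2.45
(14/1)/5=14/5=2.80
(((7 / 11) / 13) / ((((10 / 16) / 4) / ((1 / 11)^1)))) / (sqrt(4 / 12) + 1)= 336 / 7865 - 112*sqrt(3) / 7865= 0.02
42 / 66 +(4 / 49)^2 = 16983 / 26411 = 0.64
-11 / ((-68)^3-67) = 11 / 314499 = 0.00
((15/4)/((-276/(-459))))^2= 38.89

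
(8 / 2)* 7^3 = 1372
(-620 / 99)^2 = 384400 / 9801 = 39.22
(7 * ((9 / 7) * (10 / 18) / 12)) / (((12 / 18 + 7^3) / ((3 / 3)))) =5 / 4124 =0.00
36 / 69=12 / 23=0.52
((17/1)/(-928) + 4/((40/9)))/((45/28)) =28637/52200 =0.55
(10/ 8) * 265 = 1325/ 4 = 331.25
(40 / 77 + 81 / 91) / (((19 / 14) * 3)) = 2822 / 8151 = 0.35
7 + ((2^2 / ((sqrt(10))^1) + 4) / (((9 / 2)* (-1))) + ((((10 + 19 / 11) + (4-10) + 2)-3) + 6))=1667 / 99-4* sqrt(10) / 45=16.56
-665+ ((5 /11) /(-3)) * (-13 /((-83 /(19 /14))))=-25501325 /38346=-665.03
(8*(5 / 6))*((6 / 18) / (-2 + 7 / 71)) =-284 / 243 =-1.17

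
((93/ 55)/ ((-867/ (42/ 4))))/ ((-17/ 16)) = 5208/ 270215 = 0.02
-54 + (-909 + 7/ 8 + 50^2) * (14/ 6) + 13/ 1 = 29387/ 8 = 3673.38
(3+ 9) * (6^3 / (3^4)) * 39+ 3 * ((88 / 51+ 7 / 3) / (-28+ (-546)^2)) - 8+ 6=6314100223 / 5067496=1246.00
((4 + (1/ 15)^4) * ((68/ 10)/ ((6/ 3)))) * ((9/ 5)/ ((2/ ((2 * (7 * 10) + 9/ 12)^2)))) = 1091171170973/ 4500000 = 242482.48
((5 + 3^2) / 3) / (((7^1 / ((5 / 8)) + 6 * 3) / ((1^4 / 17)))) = 35 / 3723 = 0.01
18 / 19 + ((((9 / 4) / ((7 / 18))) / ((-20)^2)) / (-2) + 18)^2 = 773846159859 / 2383360000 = 324.69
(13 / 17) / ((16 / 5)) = 65 / 272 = 0.24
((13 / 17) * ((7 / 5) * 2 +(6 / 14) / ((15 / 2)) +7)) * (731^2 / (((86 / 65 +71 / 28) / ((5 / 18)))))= 6109003550 / 21069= 289952.23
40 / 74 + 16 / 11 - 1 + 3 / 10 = 5271 / 4070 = 1.30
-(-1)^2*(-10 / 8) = 5 / 4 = 1.25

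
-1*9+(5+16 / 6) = -4 / 3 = -1.33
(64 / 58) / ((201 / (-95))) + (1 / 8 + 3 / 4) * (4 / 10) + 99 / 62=5150803 / 3613980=1.43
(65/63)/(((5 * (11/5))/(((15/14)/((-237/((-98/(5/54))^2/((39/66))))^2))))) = 13041939423744/2028325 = 6429906.17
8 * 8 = 64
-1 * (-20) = 20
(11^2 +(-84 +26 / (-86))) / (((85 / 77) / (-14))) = -1701084 / 3655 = -465.41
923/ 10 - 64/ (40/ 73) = -24.50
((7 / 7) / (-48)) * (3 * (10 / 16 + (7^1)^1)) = -61 / 128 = -0.48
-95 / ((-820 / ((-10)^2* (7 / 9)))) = 3325 / 369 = 9.01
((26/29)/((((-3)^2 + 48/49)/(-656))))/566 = -417872/4013223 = -0.10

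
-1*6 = -6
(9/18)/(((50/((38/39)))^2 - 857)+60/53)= 19133/68015608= 0.00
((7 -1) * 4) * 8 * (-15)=-2880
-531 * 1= -531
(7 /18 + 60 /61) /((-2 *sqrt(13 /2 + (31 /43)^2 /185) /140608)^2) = 2547897556809313280 /2442373083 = 1043205714.37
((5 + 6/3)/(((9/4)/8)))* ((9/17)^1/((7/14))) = 448/17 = 26.35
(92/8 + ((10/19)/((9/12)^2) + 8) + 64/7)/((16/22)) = 778921/19152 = 40.67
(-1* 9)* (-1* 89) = 801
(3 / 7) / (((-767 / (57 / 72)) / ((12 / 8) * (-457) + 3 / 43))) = 159999 / 527696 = 0.30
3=3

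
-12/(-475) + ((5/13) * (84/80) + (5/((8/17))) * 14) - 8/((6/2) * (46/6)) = 21137763/142025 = 148.83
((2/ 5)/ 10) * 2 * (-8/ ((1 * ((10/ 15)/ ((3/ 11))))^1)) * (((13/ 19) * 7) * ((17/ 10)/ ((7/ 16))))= -4.87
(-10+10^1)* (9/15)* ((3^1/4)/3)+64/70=32/35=0.91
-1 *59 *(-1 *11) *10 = 6490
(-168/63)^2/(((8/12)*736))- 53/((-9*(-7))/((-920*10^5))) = 112148000021/1449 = 77396825.41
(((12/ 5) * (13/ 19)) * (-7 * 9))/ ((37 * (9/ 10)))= -2184/ 703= -3.11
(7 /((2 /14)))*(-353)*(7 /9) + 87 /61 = -7385036 /549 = -13451.80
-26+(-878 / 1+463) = -441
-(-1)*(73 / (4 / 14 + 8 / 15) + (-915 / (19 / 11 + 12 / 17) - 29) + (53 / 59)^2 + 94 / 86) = -8554821337 / 27242306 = -314.03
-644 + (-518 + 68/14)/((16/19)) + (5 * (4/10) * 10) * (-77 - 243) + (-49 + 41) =-107259/14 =-7661.36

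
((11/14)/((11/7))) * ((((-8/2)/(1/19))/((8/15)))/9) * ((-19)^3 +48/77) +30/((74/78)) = 1857335005/34188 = 54327.10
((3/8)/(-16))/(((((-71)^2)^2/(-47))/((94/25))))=6627/40658689600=0.00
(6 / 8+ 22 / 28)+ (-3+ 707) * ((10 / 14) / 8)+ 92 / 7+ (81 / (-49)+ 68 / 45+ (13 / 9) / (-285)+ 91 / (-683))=26527317079 / 343371420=77.26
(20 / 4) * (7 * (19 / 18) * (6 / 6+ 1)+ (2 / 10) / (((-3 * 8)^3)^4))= 2698447893886402561 / 36520347436056576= 73.89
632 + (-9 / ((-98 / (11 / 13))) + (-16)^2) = 1131411 / 1274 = 888.08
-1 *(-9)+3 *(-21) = -54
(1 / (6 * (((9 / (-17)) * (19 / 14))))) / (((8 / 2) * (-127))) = 119 / 260604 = 0.00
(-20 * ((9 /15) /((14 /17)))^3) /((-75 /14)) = 44217 /30625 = 1.44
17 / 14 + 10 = 157 / 14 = 11.21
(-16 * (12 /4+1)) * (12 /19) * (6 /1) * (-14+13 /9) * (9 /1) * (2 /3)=347136 /19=18270.32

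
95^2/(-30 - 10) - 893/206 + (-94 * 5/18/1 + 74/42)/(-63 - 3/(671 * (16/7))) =-8060945638133/35112705768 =-229.57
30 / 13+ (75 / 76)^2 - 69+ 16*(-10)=-225.72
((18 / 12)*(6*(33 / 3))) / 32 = 99 / 32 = 3.09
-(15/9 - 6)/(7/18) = 78/7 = 11.14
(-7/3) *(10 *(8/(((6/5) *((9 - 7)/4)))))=-2800/9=-311.11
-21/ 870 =-7/ 290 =-0.02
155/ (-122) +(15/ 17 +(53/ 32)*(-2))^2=20918421/ 4513024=4.64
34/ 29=1.17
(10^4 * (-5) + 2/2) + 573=-49426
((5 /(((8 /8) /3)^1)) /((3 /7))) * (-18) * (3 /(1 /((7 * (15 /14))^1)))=-14175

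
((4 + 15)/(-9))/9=-19/81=-0.23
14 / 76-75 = -2843 / 38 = -74.82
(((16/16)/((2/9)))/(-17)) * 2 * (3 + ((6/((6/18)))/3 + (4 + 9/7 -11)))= -207/119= -1.74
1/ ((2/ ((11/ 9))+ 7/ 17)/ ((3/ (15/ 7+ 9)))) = 1309/ 9958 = 0.13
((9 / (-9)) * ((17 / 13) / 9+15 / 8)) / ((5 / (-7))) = 13237 / 4680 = 2.83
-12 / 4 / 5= -3 / 5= -0.60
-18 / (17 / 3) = -54 / 17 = -3.18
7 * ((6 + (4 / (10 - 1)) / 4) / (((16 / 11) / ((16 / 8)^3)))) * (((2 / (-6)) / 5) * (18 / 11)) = -77 / 3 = -25.67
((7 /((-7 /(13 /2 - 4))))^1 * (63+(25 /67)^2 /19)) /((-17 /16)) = 214958320 /1449947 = 148.25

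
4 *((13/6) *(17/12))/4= 3.07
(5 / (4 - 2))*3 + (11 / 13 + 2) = 269 / 26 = 10.35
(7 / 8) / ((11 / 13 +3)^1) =91 / 400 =0.23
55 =55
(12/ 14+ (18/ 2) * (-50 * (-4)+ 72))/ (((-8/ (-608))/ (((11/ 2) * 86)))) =616220616/ 7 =88031516.57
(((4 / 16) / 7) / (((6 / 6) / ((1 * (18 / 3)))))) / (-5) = -3 / 70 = -0.04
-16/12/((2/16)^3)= -2048/3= -682.67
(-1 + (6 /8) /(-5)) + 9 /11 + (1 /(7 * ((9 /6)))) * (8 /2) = 227 /4620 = 0.05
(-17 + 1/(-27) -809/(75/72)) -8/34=-9110144/11475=-793.91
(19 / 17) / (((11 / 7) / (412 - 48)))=48412 / 187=258.89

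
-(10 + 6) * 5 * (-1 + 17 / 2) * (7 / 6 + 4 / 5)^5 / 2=-714924299 / 81000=-8826.23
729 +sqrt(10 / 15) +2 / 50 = sqrt(6) / 3 +18226 / 25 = 729.86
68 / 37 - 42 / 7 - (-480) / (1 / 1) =17606 / 37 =475.84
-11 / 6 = -1.83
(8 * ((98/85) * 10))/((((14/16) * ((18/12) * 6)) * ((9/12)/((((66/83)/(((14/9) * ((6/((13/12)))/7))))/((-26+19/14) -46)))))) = -0.14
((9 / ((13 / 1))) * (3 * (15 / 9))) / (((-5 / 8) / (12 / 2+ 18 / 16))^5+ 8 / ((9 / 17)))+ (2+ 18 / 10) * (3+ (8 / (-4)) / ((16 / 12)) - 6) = -19941271206219 / 1181990212390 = -16.87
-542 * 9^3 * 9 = -3556062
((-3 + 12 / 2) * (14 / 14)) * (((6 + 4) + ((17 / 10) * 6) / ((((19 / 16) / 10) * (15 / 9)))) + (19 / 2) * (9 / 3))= 51321 / 190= 270.11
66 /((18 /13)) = 143 /3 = 47.67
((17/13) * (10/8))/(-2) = -85/104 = -0.82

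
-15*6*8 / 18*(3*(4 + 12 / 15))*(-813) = 468288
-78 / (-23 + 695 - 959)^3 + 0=78 / 23639903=0.00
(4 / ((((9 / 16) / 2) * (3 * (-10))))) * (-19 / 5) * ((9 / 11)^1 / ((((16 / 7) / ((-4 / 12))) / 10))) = -1064 / 495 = -2.15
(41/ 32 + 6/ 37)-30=-33811/ 1184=-28.56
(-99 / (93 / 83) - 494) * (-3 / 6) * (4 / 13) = 36106 / 403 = 89.59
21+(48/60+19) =204/5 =40.80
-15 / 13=-1.15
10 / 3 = 3.33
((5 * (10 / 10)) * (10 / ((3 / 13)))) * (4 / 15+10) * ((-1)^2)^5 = 20020 / 9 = 2224.44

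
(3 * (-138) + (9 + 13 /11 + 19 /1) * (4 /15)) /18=-11171 /495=-22.57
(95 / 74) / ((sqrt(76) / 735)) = 3675*sqrt(19) / 148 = 108.24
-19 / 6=-3.17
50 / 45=10 / 9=1.11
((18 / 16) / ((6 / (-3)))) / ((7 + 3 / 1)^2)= -9 / 1600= -0.01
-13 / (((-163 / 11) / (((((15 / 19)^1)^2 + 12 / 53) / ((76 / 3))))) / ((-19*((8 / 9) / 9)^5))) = -6348120064 / 1208240143214031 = -0.00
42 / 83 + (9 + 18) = 2283 / 83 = 27.51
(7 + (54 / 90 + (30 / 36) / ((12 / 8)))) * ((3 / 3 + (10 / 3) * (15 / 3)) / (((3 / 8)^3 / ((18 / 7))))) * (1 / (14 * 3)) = 9958912 / 59535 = 167.28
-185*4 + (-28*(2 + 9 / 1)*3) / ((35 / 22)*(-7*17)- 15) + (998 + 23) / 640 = -422246537 / 575360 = -733.88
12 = 12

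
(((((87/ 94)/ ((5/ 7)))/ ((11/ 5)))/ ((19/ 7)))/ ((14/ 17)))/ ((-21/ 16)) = -1972/ 9823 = -0.20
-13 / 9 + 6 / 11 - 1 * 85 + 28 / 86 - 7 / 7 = -368543 / 4257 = -86.57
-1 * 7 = -7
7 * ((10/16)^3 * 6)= 2625/256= 10.25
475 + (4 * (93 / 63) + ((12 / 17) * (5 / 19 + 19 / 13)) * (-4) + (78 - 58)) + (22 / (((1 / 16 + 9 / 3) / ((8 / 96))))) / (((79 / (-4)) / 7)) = 1151323973 / 2322047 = 495.82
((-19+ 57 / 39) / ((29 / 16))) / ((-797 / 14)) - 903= -902.83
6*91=546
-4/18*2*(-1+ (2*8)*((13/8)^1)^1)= -100/9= -11.11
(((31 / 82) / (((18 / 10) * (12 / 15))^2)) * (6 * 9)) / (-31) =-625 / 1968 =-0.32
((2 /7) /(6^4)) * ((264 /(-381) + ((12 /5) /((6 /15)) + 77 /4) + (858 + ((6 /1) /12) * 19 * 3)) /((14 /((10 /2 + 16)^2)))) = 6.33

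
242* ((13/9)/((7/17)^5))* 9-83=4465475141/16807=265691.39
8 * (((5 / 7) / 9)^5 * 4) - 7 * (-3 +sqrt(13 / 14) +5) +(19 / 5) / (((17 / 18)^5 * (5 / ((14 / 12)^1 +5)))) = -273467863682948338 / 35227949315858775 - sqrt(182) / 2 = -14.51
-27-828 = -855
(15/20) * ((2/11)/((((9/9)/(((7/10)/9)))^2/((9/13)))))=49/85800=0.00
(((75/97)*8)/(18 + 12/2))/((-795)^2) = 1/2452257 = 0.00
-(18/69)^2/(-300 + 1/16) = 576/2538671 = 0.00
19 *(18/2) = 171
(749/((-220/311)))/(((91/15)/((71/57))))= -2362667/10868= -217.40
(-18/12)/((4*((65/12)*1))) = -9/130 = -0.07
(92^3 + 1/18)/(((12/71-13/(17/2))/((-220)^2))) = -204705098009500/7389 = -27704032752.67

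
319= 319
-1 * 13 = -13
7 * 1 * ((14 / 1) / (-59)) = -98 / 59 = -1.66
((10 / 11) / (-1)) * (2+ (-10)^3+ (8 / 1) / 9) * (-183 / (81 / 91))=-498146740 / 2673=-186362.42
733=733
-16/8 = -2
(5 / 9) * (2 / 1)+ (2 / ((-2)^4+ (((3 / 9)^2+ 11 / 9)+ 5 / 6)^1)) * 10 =2170 / 981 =2.21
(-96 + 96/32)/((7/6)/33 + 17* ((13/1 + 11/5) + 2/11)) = -92070/258911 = -0.36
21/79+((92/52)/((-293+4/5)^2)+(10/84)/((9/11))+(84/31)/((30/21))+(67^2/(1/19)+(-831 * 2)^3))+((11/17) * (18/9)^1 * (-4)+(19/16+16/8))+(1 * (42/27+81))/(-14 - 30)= -98009561794636309730100119/21349291033390320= -4590764238.56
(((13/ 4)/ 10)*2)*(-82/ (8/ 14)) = -3731/ 40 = -93.28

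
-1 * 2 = -2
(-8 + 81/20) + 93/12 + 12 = 79/5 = 15.80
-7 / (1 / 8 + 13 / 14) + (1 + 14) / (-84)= -11271 / 1652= -6.82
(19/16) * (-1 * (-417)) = 7923/16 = 495.19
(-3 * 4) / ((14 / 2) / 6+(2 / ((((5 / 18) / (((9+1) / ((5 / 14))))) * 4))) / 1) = -0.23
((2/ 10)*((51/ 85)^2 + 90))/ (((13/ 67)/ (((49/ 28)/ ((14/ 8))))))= 93.14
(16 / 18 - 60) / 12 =-133 / 27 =-4.93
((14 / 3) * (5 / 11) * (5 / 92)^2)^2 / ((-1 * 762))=-765625 / 14861894332032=-0.00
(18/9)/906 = 1/453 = 0.00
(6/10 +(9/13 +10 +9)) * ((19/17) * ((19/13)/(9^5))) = 0.00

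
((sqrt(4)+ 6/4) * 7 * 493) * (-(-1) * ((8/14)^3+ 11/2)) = 1923193/28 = 68685.46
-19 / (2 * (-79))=19 / 158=0.12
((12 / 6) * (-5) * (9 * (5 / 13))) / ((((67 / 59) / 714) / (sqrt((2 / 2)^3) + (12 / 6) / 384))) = -304886925 / 13936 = -21877.65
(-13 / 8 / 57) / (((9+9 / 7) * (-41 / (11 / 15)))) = 1001 / 20191680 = 0.00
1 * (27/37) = 27/37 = 0.73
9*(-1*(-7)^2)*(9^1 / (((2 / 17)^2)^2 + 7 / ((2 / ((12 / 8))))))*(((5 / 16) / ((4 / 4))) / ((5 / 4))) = -331494849 / 1754005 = -188.99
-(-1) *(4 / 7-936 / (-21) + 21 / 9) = 997 / 21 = 47.48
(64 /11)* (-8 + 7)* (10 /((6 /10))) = -96.97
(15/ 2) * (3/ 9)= 5/ 2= 2.50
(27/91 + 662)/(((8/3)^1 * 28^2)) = 180807/570752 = 0.32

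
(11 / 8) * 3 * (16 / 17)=66 / 17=3.88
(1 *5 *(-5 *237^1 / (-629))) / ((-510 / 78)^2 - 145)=-66755 / 724608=-0.09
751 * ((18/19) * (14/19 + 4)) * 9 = 10949580/361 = 30331.25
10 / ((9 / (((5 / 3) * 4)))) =200 / 27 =7.41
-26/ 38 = -13/ 19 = -0.68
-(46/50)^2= -529/625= -0.85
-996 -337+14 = -1319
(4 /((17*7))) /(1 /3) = 0.10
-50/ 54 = -25/ 27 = -0.93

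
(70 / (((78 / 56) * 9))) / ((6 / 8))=7840 / 1053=7.45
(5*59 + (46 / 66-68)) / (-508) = -3757 / 8382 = -0.45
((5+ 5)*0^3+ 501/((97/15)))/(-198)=-835/2134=-0.39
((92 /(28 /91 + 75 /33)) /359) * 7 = 92092 /132471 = 0.70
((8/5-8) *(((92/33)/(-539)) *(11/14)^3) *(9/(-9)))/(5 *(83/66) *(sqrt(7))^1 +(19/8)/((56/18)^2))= 289464772608/20328998080850165-30276190208 *sqrt(7)/82975502370817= -0.00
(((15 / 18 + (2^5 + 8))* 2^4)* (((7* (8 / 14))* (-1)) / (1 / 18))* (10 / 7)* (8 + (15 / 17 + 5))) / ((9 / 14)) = -74009600 / 51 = -1451168.63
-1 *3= -3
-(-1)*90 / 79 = 90 / 79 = 1.14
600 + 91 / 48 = 28891 / 48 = 601.90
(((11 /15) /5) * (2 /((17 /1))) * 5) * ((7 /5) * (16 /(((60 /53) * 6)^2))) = 216293 /5163750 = 0.04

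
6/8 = 3/4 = 0.75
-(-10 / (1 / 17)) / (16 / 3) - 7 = 199 / 8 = 24.88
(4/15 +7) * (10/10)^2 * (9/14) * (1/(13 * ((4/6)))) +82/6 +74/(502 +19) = 40814363/2844660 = 14.35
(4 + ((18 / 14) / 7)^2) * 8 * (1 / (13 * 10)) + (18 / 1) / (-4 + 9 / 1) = 46198 / 12005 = 3.85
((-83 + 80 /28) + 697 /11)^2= 1669264 /5929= 281.54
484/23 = 21.04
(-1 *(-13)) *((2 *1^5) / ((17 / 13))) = 338 / 17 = 19.88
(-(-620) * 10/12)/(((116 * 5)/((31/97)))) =4805/16878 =0.28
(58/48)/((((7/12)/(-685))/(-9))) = 178785/14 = 12770.36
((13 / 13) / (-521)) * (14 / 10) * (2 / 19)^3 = -56 / 17867695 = -0.00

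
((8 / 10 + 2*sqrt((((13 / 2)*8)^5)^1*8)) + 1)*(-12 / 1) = -259584*sqrt(26) - 108 / 5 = -1323645.48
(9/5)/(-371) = -9/1855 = -0.00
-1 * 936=-936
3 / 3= 1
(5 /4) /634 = 5 /2536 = 0.00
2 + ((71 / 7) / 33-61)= -13558 / 231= -58.69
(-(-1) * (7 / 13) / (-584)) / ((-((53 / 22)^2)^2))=204974 / 7488066469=0.00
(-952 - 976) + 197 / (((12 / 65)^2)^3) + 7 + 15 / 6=14851792842821 / 2985984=4973835.37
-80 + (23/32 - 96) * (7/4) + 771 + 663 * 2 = 236833/128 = 1850.26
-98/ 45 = -2.18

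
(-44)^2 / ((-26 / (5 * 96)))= -464640 / 13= -35741.54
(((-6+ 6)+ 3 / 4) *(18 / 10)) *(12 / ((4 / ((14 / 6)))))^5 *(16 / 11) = 1815156 / 55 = 33002.84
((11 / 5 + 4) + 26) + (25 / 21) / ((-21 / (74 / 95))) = 1347169 / 41895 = 32.16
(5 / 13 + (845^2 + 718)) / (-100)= -2322916 / 325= -7147.43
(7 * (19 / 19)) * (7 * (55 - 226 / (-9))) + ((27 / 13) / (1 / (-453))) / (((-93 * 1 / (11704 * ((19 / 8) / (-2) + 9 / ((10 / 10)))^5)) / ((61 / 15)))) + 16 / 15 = 33310895960477738713 / 2376990720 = 14013893987.97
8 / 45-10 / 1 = -442 / 45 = -9.82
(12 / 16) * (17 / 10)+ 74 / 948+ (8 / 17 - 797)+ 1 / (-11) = -1409817991 / 1772760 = -795.27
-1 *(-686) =686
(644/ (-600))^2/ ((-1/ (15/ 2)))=-25921/ 3000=-8.64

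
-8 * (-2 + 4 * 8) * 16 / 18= -213.33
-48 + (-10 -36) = -94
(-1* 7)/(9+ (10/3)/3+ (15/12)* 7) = -36/97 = -0.37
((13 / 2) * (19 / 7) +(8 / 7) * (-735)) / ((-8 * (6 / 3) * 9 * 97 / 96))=11513 / 2037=5.65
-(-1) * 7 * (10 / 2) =35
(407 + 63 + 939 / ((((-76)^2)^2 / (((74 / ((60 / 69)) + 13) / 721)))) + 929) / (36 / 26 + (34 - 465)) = -4374724434290587 / 1343423098841600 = -3.26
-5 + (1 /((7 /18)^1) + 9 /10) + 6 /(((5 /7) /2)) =1069 /70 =15.27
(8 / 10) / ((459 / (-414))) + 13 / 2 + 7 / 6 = 1771 / 255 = 6.95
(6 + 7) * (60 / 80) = 39 / 4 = 9.75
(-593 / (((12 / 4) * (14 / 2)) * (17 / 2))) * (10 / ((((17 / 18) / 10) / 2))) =-1423200 / 2023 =-703.51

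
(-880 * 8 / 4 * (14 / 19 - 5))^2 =20323353600 / 361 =56297378.39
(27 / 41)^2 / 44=729 / 73964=0.01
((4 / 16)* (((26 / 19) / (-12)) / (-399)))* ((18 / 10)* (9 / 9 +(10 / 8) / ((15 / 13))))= 65 / 242592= 0.00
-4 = -4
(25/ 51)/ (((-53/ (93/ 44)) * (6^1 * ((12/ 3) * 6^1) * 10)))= -0.00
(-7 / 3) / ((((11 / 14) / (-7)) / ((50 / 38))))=17150 / 627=27.35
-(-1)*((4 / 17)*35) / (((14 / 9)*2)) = 45 / 17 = 2.65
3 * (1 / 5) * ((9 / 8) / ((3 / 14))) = 63 / 20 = 3.15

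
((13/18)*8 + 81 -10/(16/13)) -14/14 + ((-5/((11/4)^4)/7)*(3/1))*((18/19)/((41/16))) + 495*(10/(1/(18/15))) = 34591138810843/5748290856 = 6017.64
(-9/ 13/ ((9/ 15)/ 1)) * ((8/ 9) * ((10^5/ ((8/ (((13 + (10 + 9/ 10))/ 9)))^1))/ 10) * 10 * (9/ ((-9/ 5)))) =59750000/ 351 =170227.92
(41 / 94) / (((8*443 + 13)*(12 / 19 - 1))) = -779 / 2340506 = -0.00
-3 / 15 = -1 / 5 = -0.20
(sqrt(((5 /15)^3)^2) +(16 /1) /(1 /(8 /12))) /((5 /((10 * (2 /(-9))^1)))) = -1156 /243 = -4.76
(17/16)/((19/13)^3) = 37349/109744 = 0.34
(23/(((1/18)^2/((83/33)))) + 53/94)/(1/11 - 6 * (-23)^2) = -19380751/3281822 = -5.91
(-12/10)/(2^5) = -3/80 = -0.04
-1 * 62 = -62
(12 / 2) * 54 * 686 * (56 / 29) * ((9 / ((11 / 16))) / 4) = 448084224 / 319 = 1404652.74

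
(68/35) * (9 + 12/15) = 476/25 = 19.04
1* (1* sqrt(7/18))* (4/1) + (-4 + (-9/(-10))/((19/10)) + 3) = -10/19 + 2* sqrt(14)/3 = 1.97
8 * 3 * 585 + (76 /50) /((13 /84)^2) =59587128 /4225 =14103.46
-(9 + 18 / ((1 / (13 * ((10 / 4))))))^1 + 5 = -589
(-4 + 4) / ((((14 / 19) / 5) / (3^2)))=0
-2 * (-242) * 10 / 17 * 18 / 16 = 5445 / 17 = 320.29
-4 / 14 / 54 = -1 / 189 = -0.01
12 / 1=12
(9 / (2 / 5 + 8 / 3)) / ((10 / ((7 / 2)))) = 189 / 184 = 1.03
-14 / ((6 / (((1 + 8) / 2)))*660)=-7 / 440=-0.02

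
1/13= 0.08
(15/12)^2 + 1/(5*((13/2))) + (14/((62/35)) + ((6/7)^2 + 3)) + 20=52497303/1579760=33.23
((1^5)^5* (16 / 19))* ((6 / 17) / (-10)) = -48 / 1615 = -0.03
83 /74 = 1.12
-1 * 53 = -53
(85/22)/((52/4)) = 85/286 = 0.30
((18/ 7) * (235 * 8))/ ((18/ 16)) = 30080/ 7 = 4297.14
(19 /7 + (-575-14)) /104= -513 /91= -5.64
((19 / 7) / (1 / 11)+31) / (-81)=-142 / 189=-0.75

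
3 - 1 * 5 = -2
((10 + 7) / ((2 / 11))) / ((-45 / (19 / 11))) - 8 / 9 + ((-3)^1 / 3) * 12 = -1483 / 90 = -16.48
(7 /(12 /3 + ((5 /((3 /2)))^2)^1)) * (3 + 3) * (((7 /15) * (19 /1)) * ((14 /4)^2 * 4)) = 410571 /340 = 1207.56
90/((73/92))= 8280/73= 113.42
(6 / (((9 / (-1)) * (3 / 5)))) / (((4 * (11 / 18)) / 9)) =-45 / 11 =-4.09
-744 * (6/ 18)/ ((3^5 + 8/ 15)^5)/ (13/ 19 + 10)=-3578175000/ 132051822353048859079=-0.00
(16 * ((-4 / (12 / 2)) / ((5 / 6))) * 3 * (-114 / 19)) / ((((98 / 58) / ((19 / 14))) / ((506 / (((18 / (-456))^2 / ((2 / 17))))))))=206129082368 / 29155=7070110.87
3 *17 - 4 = 47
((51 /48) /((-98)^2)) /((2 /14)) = 17 /21952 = 0.00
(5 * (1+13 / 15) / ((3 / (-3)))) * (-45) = 420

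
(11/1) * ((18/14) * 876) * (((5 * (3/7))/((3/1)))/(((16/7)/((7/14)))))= 1935.80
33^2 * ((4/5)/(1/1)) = 4356/5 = 871.20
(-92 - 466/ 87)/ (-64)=4235/ 2784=1.52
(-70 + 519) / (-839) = -449 / 839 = -0.54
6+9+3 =18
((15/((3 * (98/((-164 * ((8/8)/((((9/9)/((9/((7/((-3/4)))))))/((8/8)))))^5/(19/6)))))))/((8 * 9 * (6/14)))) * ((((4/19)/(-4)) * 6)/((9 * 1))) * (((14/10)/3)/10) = -7263027/62129428480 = -0.00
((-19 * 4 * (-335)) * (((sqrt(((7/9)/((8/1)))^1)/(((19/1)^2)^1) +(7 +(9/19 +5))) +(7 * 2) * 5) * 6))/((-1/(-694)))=464980 * sqrt(14)/19 +8743483920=8743575488.20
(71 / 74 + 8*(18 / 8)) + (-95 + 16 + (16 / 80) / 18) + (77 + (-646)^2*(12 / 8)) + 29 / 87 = 1042275521 / 1665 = 625991.30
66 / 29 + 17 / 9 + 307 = 81214 / 261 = 311.16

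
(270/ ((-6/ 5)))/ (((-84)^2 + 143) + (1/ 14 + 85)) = -3150/ 101977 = -0.03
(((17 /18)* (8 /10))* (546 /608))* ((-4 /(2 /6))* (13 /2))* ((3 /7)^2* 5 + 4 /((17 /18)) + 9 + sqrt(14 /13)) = -199251 /266 - 1547* sqrt(182) /380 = -803.99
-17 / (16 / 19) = -323 / 16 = -20.19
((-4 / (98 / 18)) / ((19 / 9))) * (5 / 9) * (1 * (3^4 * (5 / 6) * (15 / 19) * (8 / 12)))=-121500 / 17689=-6.87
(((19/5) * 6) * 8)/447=0.41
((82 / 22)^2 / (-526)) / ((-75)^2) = -1681 / 358008750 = -0.00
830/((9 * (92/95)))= 39425/414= 95.23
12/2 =6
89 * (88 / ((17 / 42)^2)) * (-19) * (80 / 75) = -1399985664 / 1445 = -968848.21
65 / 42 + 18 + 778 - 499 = 298.55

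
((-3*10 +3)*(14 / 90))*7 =-147 / 5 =-29.40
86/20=43/10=4.30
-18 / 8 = -2.25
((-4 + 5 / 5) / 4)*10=-15 / 2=-7.50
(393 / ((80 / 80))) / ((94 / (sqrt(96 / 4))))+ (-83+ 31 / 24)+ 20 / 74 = -72317 / 888+ 393*sqrt(6) / 47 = -60.96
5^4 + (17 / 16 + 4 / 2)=10049 / 16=628.06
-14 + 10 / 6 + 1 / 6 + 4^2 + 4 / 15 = 41 / 10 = 4.10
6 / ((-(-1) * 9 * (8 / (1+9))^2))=25 / 24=1.04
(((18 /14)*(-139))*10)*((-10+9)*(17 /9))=23630 /7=3375.71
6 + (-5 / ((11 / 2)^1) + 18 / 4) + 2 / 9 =1943 / 198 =9.81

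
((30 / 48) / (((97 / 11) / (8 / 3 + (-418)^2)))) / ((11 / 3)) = 655225 / 194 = 3377.45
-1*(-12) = 12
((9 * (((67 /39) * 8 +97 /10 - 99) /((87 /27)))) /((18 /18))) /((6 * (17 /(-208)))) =1060812 /2465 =430.35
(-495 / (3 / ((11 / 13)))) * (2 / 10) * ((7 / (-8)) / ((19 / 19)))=2541 / 104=24.43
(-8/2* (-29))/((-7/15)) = -1740/7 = -248.57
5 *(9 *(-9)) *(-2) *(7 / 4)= 2835 / 2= 1417.50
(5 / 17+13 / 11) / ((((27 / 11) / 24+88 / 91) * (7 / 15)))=430560 / 145571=2.96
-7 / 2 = -3.50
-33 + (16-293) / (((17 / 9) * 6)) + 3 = -1851 / 34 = -54.44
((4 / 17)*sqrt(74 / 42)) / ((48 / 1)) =sqrt(777) / 4284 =0.01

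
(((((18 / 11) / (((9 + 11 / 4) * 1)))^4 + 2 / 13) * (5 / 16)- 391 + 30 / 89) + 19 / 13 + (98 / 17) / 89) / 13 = -4374039909538277379 / 146142923874329096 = -29.93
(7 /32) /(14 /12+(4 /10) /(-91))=9555 /50768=0.19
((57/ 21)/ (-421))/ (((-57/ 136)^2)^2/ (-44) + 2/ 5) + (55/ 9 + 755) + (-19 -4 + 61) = 799.09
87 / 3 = 29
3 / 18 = 1 / 6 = 0.17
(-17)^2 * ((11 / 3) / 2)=3179 / 6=529.83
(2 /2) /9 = 1 /9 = 0.11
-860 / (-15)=57.33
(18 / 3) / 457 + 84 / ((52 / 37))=59.78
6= 6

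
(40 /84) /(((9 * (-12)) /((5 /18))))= -25 /20412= -0.00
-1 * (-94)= 94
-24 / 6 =-4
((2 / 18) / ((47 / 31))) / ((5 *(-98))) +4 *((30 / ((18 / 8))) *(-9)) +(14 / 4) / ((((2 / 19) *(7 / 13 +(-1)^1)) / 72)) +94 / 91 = -15267005233 / 2694510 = -5665.97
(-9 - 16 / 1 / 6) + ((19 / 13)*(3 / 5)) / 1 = -2104 / 195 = -10.79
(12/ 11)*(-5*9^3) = -3976.36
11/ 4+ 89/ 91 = 1357/ 364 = 3.73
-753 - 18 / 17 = -12819 / 17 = -754.06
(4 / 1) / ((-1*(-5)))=4 / 5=0.80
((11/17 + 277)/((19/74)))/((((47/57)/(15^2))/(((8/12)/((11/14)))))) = 2200464000/8789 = 250365.68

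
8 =8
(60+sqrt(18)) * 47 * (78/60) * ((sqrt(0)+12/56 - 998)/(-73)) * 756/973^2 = 691339779 * sqrt(2)/345556085+2765359116/69111217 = 42.84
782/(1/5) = 3910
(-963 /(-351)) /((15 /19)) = 2033 /585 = 3.48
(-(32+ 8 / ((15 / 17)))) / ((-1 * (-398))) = -308 / 2985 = -0.10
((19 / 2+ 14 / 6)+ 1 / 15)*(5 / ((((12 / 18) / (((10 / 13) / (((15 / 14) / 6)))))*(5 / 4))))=307.57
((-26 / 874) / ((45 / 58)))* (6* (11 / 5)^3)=-2007148 / 819375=-2.45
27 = 27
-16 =-16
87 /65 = 1.34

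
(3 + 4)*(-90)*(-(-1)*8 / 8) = -630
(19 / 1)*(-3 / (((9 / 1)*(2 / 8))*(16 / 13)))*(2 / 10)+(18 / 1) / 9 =-127 / 60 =-2.12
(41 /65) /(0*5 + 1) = 41 /65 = 0.63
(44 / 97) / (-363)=-4 / 3201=-0.00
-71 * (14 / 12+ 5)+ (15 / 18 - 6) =-443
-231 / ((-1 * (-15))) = -77 / 5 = -15.40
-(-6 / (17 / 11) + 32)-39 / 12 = -2133 / 68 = -31.37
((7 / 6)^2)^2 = 2401 / 1296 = 1.85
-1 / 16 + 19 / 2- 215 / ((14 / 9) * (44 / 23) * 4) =-21251 / 2464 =-8.62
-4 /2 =-2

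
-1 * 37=-37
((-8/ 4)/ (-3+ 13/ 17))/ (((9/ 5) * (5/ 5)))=85/ 171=0.50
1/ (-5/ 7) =-1.40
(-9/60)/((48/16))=-1/20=-0.05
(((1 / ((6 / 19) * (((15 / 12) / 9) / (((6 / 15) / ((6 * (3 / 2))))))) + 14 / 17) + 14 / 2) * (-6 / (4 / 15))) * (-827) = 27953427 / 170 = 164431.92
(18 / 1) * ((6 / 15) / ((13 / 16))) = 576 / 65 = 8.86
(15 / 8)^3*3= 10125 / 512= 19.78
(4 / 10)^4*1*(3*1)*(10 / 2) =0.38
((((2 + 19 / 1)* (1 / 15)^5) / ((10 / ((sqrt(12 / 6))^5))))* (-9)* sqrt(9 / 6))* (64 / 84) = -32* sqrt(3) / 421875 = -0.00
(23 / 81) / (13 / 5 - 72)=-115 / 28107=-0.00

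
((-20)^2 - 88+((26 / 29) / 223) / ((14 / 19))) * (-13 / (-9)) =183614275 / 407421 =450.67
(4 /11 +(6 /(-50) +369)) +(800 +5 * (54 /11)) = 328292 /275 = 1193.79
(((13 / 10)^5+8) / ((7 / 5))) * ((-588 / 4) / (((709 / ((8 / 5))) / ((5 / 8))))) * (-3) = 5.20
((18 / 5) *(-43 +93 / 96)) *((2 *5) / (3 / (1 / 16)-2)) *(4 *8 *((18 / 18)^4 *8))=-193680 / 23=-8420.87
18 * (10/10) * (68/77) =1224/77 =15.90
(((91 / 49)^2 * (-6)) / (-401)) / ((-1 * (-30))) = 169 / 98245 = 0.00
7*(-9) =-63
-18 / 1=-18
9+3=12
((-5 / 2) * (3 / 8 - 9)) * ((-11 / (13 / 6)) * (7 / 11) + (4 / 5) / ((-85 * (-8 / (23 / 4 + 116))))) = -9416361 / 141440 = -66.57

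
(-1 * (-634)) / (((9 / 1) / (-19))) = -12046 / 9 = -1338.44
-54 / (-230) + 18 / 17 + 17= 35764 / 1955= 18.29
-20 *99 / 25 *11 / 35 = -4356 / 175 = -24.89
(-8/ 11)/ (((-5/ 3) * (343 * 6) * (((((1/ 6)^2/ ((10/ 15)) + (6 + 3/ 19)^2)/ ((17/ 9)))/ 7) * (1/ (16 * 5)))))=3142144/ 531826449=0.01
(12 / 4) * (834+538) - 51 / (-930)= 1275977 / 310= 4116.05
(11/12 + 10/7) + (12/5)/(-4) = 733/420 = 1.75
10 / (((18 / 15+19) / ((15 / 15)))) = 50 / 101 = 0.50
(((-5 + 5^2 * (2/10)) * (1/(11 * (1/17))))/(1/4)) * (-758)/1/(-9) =0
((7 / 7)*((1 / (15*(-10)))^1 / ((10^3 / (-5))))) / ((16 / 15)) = 1 / 32000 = 0.00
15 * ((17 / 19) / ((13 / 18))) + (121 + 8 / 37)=1277625 / 9139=139.80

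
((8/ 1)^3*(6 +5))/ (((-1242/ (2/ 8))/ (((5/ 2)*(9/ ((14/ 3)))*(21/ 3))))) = -38.26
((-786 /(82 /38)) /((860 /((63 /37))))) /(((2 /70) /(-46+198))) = -250263972 /65231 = -3836.58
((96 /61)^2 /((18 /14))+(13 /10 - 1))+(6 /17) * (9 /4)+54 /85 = 1156267 /316285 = 3.66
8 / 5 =1.60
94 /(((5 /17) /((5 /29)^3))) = 39950 /24389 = 1.64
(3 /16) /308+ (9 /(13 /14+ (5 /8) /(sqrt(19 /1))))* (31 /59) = 25360002621 /4860501184-182280* sqrt(19) /986303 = 4.41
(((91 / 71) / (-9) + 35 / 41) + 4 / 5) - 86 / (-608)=65814449 / 39822480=1.65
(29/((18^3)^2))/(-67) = -0.00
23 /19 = 1.21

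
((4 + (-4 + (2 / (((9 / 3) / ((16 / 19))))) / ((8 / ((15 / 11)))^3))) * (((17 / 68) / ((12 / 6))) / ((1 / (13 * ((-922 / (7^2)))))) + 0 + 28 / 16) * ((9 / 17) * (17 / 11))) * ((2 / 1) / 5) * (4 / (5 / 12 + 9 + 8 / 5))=-85809375 / 9009939631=-0.01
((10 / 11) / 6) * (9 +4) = 65 / 33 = 1.97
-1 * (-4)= 4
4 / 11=0.36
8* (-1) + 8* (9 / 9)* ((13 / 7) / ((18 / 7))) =-20 / 9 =-2.22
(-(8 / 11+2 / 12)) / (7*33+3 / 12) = -118 / 30525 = -0.00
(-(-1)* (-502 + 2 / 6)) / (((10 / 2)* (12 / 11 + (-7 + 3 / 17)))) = 56287 / 3216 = 17.50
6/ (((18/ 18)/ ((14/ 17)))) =84/ 17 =4.94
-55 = -55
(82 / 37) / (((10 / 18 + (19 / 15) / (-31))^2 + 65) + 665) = 79787025 / 26290604819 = 0.00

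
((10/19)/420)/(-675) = -1/538650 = -0.00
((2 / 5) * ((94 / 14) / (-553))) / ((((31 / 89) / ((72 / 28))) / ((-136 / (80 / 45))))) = 11519982 / 4200035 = 2.74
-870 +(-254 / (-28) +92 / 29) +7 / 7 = -347843 / 406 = -856.76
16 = 16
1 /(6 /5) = 5 /6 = 0.83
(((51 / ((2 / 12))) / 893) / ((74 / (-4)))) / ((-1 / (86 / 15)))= 17544 / 165205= 0.11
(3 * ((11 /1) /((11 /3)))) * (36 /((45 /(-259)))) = -9324 /5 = -1864.80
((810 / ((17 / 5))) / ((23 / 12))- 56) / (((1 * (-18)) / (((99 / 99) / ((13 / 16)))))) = -213632 / 45747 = -4.67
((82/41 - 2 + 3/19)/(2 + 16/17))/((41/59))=3009/38950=0.08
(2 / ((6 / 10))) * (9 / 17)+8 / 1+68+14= 1560 / 17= 91.76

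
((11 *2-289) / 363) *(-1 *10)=890 / 121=7.36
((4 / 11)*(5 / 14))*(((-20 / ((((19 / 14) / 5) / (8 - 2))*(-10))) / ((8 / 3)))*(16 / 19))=1.81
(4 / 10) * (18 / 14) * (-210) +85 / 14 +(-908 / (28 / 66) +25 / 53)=-1663373 / 742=-2241.74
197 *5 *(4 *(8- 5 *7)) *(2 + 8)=-1063800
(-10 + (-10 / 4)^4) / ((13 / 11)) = 24.59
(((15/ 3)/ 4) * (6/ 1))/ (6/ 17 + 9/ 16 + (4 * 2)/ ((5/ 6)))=3400/ 4767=0.71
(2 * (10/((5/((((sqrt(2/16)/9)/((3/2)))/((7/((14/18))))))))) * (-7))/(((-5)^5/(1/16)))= 7 * sqrt(2)/6075000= 0.00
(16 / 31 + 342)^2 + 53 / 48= 5411663285 / 46128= 117318.40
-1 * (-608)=608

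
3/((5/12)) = 36/5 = 7.20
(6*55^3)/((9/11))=3660250/3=1220083.33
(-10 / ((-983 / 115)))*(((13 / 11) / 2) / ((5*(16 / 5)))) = 7475 / 173008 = 0.04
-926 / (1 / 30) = -27780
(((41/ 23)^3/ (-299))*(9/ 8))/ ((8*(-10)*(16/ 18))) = 5582601/ 18626216960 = 0.00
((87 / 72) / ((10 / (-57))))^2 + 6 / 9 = 923603 / 19200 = 48.10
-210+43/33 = -6887/33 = -208.70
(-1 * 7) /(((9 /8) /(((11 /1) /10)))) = -308 /45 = -6.84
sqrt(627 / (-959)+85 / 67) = sqrt(2538379018) / 64253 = 0.78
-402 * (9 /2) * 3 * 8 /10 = -21708 /5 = -4341.60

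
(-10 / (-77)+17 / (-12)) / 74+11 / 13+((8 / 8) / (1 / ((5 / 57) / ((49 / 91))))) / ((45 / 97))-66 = -9852642251 / 151999848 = -64.82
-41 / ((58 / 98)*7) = -287 / 29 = -9.90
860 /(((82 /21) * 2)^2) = 14.10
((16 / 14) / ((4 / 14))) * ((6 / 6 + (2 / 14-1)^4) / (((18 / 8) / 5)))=295760 / 21609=13.69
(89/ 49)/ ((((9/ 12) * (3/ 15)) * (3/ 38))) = 67640/ 441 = 153.38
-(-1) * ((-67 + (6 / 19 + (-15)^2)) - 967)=-15365 / 19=-808.68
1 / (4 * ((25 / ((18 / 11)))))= 9 / 550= 0.02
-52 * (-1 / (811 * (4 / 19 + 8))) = 19 / 2433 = 0.01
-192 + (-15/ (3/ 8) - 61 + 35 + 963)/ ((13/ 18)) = 1050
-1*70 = -70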